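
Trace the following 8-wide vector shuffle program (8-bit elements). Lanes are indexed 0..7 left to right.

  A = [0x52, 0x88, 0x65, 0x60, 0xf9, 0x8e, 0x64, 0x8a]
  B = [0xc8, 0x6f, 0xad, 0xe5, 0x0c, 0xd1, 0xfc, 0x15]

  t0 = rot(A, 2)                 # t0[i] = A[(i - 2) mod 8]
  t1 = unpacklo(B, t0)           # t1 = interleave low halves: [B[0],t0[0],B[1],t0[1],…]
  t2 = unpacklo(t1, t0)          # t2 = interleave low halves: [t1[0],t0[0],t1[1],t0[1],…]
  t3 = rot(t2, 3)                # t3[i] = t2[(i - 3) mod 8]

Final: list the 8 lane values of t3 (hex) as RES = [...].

t0 = [0x64, 0x8a, 0x52, 0x88, 0x65, 0x60, 0xf9, 0x8e]
t1 = [0xc8, 0x64, 0x6f, 0x8a, 0xad, 0x52, 0xe5, 0x88]
t2 = [0xc8, 0x64, 0x64, 0x8a, 0x6f, 0x52, 0x8a, 0x88]
t3 = [0x52, 0x8a, 0x88, 0xc8, 0x64, 0x64, 0x8a, 0x6f]

RES = [0x52, 0x8a, 0x88, 0xc8, 0x64, 0x64, 0x8a, 0x6f]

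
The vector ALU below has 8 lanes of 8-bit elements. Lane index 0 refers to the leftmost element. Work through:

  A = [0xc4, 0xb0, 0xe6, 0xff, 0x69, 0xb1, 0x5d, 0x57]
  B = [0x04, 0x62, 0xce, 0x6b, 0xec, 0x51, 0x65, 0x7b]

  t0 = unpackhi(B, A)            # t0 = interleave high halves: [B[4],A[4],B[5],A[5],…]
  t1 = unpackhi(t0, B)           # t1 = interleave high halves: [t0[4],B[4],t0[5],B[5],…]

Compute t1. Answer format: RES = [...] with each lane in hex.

RES = [0x65, 0xec, 0x5d, 0x51, 0x7b, 0x65, 0x57, 0x7b]

  t0: ec 69 51 b1 65 5d 7b 57
  t1: 65 ec 5d 51 7b 65 57 7b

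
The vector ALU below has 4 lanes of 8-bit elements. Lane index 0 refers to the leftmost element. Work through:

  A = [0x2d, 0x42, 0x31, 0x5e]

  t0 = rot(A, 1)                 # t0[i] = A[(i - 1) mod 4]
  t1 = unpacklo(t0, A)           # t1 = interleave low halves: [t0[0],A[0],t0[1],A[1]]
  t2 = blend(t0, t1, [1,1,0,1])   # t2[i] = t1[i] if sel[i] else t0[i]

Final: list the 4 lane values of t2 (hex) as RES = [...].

→ t0 |5e|2d|42|31|
→ t1 |5e|2d|2d|42|
→ t2 |5e|2d|42|42|

RES = [ 0x5e  0x2d  0x42  0x42 ]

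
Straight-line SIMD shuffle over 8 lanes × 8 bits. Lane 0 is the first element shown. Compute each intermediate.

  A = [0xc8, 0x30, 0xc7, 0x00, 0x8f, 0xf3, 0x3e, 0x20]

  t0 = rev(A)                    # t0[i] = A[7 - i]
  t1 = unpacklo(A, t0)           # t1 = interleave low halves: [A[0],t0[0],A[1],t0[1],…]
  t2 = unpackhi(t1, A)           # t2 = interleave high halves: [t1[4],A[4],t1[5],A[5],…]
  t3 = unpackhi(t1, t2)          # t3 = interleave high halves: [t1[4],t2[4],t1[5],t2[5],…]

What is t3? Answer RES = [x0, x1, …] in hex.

  t0: 20 3e f3 8f 00 c7 30 c8
  t1: c8 20 30 3e c7 f3 00 8f
  t2: c7 8f f3 f3 00 3e 8f 20
  t3: c7 00 f3 3e 00 8f 8f 20

RES = [ 0xc7  0x00  0xf3  0x3e  0x00  0x8f  0x8f  0x20 ]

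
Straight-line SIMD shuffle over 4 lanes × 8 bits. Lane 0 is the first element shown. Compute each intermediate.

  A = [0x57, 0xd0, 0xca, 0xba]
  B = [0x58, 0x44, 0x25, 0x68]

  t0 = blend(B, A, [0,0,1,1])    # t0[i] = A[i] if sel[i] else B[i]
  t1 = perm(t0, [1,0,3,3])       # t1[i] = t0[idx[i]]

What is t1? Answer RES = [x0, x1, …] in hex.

RES = [ 0x44  0x58  0xba  0xba ]

→ t0 |58|44|ca|ba|
→ t1 |44|58|ba|ba|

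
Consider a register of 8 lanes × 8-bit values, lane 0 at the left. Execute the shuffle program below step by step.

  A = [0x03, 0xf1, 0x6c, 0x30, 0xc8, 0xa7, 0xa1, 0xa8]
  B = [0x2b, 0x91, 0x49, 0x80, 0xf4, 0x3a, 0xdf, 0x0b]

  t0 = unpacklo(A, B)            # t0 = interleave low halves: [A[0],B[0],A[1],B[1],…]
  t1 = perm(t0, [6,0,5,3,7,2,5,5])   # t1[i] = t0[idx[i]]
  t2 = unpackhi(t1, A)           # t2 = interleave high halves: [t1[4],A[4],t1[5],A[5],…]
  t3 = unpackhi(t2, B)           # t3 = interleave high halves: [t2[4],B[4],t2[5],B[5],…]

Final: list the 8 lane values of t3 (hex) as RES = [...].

RES = [ 0x49  0xf4  0xa1  0x3a  0x49  0xdf  0xa8  0x0b ]

t0 = [0x03, 0x2b, 0xf1, 0x91, 0x6c, 0x49, 0x30, 0x80]
t1 = [0x30, 0x03, 0x49, 0x91, 0x80, 0xf1, 0x49, 0x49]
t2 = [0x80, 0xc8, 0xf1, 0xa7, 0x49, 0xa1, 0x49, 0xa8]
t3 = [0x49, 0xf4, 0xa1, 0x3a, 0x49, 0xdf, 0xa8, 0x0b]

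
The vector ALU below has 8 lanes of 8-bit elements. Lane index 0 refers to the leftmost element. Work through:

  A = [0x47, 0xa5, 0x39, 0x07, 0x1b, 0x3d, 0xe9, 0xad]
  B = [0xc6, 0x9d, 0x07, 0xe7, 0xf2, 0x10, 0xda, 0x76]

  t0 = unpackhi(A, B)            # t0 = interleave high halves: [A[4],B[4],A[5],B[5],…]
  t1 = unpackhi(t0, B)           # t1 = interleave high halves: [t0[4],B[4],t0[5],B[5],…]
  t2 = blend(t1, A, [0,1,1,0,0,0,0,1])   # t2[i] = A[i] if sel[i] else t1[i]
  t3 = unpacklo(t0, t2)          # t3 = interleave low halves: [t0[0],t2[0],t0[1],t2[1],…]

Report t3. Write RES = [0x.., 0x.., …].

  t0: 1b f2 3d 10 e9 da ad 76
  t1: e9 f2 da 10 ad da 76 76
  t2: e9 a5 39 10 ad da 76 ad
  t3: 1b e9 f2 a5 3d 39 10 10

RES = [0x1b, 0xe9, 0xf2, 0xa5, 0x3d, 0x39, 0x10, 0x10]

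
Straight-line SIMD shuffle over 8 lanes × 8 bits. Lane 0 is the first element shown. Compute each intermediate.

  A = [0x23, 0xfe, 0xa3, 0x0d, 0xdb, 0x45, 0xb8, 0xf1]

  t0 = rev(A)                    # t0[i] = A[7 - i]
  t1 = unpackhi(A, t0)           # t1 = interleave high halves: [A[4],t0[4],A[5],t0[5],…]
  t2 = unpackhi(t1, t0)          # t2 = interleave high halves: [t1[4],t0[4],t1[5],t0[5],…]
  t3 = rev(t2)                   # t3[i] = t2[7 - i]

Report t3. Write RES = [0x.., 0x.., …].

t0 = [0xf1, 0xb8, 0x45, 0xdb, 0x0d, 0xa3, 0xfe, 0x23]
t1 = [0xdb, 0x0d, 0x45, 0xa3, 0xb8, 0xfe, 0xf1, 0x23]
t2 = [0xb8, 0x0d, 0xfe, 0xa3, 0xf1, 0xfe, 0x23, 0x23]
t3 = [0x23, 0x23, 0xfe, 0xf1, 0xa3, 0xfe, 0x0d, 0xb8]

RES = [0x23, 0x23, 0xfe, 0xf1, 0xa3, 0xfe, 0x0d, 0xb8]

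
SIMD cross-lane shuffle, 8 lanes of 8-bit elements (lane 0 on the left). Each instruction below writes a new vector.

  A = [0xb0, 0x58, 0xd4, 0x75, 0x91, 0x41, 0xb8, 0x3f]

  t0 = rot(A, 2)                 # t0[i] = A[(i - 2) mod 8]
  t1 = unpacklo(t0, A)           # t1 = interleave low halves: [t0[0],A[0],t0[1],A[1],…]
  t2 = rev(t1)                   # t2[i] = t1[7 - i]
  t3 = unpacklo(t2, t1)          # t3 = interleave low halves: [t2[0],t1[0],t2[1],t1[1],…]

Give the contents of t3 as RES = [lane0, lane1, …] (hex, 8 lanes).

→ t0 |b8|3f|b0|58|d4|75|91|41|
→ t1 |b8|b0|3f|58|b0|d4|58|75|
→ t2 |75|58|d4|b0|58|3f|b0|b8|
→ t3 |75|b8|58|b0|d4|3f|b0|58|

RES = [0x75, 0xb8, 0x58, 0xb0, 0xd4, 0x3f, 0xb0, 0x58]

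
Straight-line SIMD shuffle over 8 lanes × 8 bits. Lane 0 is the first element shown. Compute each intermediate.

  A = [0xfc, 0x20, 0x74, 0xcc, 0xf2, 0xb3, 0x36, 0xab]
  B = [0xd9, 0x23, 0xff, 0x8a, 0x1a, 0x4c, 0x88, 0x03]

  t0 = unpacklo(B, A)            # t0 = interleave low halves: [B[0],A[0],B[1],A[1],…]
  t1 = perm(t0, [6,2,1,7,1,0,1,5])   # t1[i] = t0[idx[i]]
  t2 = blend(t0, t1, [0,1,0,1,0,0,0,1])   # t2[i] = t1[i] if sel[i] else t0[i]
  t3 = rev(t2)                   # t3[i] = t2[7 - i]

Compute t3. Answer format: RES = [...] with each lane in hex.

RES = [0x74, 0x8a, 0x74, 0xff, 0xcc, 0x23, 0x23, 0xd9]

t0 = [0xd9, 0xfc, 0x23, 0x20, 0xff, 0x74, 0x8a, 0xcc]
t1 = [0x8a, 0x23, 0xfc, 0xcc, 0xfc, 0xd9, 0xfc, 0x74]
t2 = [0xd9, 0x23, 0x23, 0xcc, 0xff, 0x74, 0x8a, 0x74]
t3 = [0x74, 0x8a, 0x74, 0xff, 0xcc, 0x23, 0x23, 0xd9]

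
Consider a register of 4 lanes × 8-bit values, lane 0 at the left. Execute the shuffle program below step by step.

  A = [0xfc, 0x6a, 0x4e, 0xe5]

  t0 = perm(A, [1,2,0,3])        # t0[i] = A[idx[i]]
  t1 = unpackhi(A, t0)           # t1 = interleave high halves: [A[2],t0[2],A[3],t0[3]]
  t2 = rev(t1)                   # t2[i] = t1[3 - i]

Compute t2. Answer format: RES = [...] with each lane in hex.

RES = [ 0xe5  0xe5  0xfc  0x4e ]

  t0: 6a 4e fc e5
  t1: 4e fc e5 e5
  t2: e5 e5 fc 4e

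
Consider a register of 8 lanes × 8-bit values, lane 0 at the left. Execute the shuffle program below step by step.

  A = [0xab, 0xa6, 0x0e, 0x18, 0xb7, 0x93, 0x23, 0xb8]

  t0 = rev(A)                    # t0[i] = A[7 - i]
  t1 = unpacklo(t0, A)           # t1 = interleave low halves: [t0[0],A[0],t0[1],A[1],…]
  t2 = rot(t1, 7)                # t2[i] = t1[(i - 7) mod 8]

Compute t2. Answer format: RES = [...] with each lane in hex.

RES = [ 0xab  0x23  0xa6  0x93  0x0e  0xb7  0x18  0xb8 ]

→ t0 |b8|23|93|b7|18|0e|a6|ab|
→ t1 |b8|ab|23|a6|93|0e|b7|18|
→ t2 |ab|23|a6|93|0e|b7|18|b8|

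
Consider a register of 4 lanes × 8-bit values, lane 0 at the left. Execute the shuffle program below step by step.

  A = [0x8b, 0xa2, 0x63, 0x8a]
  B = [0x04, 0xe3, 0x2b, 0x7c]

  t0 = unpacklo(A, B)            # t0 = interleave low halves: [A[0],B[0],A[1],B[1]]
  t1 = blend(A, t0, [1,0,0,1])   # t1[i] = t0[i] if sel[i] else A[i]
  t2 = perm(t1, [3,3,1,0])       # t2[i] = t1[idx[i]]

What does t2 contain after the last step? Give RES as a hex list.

RES = [ 0xe3  0xe3  0xa2  0x8b ]

→ t0 |8b|04|a2|e3|
→ t1 |8b|a2|63|e3|
→ t2 |e3|e3|a2|8b|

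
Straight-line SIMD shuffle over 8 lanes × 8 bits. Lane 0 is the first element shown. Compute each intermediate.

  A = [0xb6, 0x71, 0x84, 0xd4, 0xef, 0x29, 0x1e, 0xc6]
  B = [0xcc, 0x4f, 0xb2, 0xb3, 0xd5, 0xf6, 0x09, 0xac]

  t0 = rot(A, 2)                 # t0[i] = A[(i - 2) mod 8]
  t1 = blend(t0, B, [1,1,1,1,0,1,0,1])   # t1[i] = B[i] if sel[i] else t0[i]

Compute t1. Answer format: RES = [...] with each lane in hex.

→ t0 |1e|c6|b6|71|84|d4|ef|29|
→ t1 |cc|4f|b2|b3|84|f6|ef|ac|

RES = [ 0xcc  0x4f  0xb2  0xb3  0x84  0xf6  0xef  0xac ]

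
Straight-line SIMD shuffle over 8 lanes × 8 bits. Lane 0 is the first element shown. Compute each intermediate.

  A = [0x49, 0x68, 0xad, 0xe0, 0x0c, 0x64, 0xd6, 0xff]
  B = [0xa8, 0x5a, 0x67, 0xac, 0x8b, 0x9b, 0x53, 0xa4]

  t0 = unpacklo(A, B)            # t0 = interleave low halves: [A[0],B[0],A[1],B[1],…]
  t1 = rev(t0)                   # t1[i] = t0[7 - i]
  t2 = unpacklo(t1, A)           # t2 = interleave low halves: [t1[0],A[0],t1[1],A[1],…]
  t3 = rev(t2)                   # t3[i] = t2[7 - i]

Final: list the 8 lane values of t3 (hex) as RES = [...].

RES = [ 0xe0  0xad  0xad  0x67  0x68  0xe0  0x49  0xac ]

t0 = [0x49, 0xa8, 0x68, 0x5a, 0xad, 0x67, 0xe0, 0xac]
t1 = [0xac, 0xe0, 0x67, 0xad, 0x5a, 0x68, 0xa8, 0x49]
t2 = [0xac, 0x49, 0xe0, 0x68, 0x67, 0xad, 0xad, 0xe0]
t3 = [0xe0, 0xad, 0xad, 0x67, 0x68, 0xe0, 0x49, 0xac]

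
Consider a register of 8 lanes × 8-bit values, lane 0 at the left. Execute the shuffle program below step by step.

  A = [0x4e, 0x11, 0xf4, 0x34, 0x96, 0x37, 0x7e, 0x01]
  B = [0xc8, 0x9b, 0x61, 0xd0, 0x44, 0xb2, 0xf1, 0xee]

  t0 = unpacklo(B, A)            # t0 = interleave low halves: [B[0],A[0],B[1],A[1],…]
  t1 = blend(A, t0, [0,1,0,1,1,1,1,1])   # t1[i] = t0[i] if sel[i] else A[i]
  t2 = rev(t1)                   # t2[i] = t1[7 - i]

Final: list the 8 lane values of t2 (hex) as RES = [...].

RES = [0x34, 0xd0, 0xf4, 0x61, 0x11, 0xf4, 0x4e, 0x4e]

  t0: c8 4e 9b 11 61 f4 d0 34
  t1: 4e 4e f4 11 61 f4 d0 34
  t2: 34 d0 f4 61 11 f4 4e 4e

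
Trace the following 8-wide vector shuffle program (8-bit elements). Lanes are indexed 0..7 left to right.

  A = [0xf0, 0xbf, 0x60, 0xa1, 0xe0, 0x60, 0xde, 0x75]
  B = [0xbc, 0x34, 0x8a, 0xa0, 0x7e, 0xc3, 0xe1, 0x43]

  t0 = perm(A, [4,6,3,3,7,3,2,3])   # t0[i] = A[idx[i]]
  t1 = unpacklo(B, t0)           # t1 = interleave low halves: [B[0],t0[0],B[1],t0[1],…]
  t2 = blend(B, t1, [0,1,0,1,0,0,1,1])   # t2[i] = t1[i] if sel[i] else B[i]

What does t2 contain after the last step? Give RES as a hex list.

t0 = [0xe0, 0xde, 0xa1, 0xa1, 0x75, 0xa1, 0x60, 0xa1]
t1 = [0xbc, 0xe0, 0x34, 0xde, 0x8a, 0xa1, 0xa0, 0xa1]
t2 = [0xbc, 0xe0, 0x8a, 0xde, 0x7e, 0xc3, 0xa0, 0xa1]

RES = [0xbc, 0xe0, 0x8a, 0xde, 0x7e, 0xc3, 0xa0, 0xa1]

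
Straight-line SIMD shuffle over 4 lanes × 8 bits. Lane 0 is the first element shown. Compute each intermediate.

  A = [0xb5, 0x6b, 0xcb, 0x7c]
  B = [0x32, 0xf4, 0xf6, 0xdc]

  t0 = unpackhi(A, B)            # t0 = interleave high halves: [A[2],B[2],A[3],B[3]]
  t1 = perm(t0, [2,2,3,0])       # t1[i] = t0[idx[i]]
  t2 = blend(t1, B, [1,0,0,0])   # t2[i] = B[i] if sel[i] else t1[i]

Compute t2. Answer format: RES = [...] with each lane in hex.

RES = [ 0x32  0x7c  0xdc  0xcb ]

→ t0 |cb|f6|7c|dc|
→ t1 |7c|7c|dc|cb|
→ t2 |32|7c|dc|cb|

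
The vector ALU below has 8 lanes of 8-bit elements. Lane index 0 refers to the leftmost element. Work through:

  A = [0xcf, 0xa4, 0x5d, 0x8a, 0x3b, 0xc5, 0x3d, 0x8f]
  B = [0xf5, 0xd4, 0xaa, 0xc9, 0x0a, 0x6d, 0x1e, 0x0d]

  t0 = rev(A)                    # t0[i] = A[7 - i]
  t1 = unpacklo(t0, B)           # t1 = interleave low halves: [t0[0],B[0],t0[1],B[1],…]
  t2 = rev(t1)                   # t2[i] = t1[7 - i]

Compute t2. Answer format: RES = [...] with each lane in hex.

t0 = [0x8f, 0x3d, 0xc5, 0x3b, 0x8a, 0x5d, 0xa4, 0xcf]
t1 = [0x8f, 0xf5, 0x3d, 0xd4, 0xc5, 0xaa, 0x3b, 0xc9]
t2 = [0xc9, 0x3b, 0xaa, 0xc5, 0xd4, 0x3d, 0xf5, 0x8f]

RES = [0xc9, 0x3b, 0xaa, 0xc5, 0xd4, 0x3d, 0xf5, 0x8f]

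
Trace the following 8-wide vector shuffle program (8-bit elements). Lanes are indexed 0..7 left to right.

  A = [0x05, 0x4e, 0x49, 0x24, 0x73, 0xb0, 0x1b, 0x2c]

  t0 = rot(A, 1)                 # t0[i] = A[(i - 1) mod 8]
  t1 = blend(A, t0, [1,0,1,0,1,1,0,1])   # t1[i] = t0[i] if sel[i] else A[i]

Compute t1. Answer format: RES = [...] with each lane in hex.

RES = [0x2c, 0x4e, 0x4e, 0x24, 0x24, 0x73, 0x1b, 0x1b]

t0 = [0x2c, 0x05, 0x4e, 0x49, 0x24, 0x73, 0xb0, 0x1b]
t1 = [0x2c, 0x4e, 0x4e, 0x24, 0x24, 0x73, 0x1b, 0x1b]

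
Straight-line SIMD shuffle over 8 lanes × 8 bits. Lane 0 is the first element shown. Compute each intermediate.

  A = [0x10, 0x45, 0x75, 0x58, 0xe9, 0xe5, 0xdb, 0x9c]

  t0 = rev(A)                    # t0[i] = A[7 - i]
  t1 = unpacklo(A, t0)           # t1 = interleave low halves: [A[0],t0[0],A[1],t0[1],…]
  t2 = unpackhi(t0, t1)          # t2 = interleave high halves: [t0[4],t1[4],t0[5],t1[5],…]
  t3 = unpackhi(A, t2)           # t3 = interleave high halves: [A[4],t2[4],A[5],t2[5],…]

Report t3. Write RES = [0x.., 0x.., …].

t0 = [0x9c, 0xdb, 0xe5, 0xe9, 0x58, 0x75, 0x45, 0x10]
t1 = [0x10, 0x9c, 0x45, 0xdb, 0x75, 0xe5, 0x58, 0xe9]
t2 = [0x58, 0x75, 0x75, 0xe5, 0x45, 0x58, 0x10, 0xe9]
t3 = [0xe9, 0x45, 0xe5, 0x58, 0xdb, 0x10, 0x9c, 0xe9]

RES = [0xe9, 0x45, 0xe5, 0x58, 0xdb, 0x10, 0x9c, 0xe9]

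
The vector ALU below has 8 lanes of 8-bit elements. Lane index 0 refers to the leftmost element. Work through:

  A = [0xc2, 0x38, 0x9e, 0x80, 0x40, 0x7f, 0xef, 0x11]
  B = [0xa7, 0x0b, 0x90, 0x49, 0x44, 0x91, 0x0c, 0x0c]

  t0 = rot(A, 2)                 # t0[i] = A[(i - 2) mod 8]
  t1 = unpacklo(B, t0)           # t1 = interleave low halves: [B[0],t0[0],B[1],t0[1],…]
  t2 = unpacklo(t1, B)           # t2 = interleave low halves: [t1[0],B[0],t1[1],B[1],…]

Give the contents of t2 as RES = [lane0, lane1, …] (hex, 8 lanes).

RES = [ 0xa7  0xa7  0xef  0x0b  0x0b  0x90  0x11  0x49 ]

→ t0 |ef|11|c2|38|9e|80|40|7f|
→ t1 |a7|ef|0b|11|90|c2|49|38|
→ t2 |a7|a7|ef|0b|0b|90|11|49|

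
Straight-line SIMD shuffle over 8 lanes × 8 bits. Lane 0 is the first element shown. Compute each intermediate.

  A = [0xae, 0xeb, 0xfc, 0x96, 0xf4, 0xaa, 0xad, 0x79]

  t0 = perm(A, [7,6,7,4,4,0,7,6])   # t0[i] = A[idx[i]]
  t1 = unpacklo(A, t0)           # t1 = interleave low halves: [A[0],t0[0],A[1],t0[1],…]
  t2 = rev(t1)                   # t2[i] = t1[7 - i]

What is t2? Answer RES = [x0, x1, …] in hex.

RES = [0xf4, 0x96, 0x79, 0xfc, 0xad, 0xeb, 0x79, 0xae]

  t0: 79 ad 79 f4 f4 ae 79 ad
  t1: ae 79 eb ad fc 79 96 f4
  t2: f4 96 79 fc ad eb 79 ae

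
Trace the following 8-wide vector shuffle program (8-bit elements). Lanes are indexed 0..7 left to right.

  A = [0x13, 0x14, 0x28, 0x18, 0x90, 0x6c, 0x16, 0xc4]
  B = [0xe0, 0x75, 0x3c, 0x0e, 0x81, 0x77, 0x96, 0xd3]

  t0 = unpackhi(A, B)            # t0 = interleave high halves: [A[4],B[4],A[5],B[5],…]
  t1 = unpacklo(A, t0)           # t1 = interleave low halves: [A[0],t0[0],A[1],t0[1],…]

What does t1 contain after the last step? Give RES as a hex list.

→ t0 |90|81|6c|77|16|96|c4|d3|
→ t1 |13|90|14|81|28|6c|18|77|

RES = [ 0x13  0x90  0x14  0x81  0x28  0x6c  0x18  0x77 ]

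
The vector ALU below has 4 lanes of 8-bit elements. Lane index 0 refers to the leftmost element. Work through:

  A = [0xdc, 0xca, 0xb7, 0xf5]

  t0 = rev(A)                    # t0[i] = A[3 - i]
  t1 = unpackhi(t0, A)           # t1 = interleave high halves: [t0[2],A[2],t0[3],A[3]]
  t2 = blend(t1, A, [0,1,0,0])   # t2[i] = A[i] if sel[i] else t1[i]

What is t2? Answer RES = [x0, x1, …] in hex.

RES = [0xca, 0xca, 0xdc, 0xf5]

t0 = [0xf5, 0xb7, 0xca, 0xdc]
t1 = [0xca, 0xb7, 0xdc, 0xf5]
t2 = [0xca, 0xca, 0xdc, 0xf5]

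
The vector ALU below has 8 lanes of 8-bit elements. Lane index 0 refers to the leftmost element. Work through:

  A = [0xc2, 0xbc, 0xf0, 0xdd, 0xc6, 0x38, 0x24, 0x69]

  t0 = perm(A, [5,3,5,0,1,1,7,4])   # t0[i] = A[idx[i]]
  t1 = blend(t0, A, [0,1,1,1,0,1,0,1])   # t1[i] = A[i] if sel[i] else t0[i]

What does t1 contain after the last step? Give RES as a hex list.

RES = [0x38, 0xbc, 0xf0, 0xdd, 0xbc, 0x38, 0x69, 0x69]

  t0: 38 dd 38 c2 bc bc 69 c6
  t1: 38 bc f0 dd bc 38 69 69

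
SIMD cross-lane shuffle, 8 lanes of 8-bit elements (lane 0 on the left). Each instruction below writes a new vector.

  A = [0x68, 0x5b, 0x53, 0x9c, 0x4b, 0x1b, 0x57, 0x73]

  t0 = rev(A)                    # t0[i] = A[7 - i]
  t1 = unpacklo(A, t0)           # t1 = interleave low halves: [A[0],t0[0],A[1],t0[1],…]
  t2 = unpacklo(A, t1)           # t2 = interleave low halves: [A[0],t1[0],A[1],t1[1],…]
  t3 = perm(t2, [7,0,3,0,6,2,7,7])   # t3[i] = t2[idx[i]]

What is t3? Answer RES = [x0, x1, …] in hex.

RES = [0x57, 0x68, 0x73, 0x68, 0x9c, 0x5b, 0x57, 0x57]

  t0: 73 57 1b 4b 9c 53 5b 68
  t1: 68 73 5b 57 53 1b 9c 4b
  t2: 68 68 5b 73 53 5b 9c 57
  t3: 57 68 73 68 9c 5b 57 57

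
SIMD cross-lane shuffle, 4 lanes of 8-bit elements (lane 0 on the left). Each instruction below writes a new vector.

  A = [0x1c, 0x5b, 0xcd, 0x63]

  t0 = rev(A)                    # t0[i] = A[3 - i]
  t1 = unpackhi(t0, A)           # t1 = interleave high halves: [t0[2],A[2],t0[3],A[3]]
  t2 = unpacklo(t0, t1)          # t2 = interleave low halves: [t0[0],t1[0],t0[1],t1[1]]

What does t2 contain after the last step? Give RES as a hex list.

RES = [ 0x63  0x5b  0xcd  0xcd ]

  t0: 63 cd 5b 1c
  t1: 5b cd 1c 63
  t2: 63 5b cd cd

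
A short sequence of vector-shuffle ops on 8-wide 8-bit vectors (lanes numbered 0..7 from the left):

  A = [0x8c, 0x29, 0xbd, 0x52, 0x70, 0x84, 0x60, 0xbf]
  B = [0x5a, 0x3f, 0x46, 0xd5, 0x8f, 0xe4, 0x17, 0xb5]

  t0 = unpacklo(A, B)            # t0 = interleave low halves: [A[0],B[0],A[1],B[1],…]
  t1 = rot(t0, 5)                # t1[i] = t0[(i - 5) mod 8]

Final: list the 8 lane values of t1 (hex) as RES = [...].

RES = [ 0x3f  0xbd  0x46  0x52  0xd5  0x8c  0x5a  0x29 ]

  t0: 8c 5a 29 3f bd 46 52 d5
  t1: 3f bd 46 52 d5 8c 5a 29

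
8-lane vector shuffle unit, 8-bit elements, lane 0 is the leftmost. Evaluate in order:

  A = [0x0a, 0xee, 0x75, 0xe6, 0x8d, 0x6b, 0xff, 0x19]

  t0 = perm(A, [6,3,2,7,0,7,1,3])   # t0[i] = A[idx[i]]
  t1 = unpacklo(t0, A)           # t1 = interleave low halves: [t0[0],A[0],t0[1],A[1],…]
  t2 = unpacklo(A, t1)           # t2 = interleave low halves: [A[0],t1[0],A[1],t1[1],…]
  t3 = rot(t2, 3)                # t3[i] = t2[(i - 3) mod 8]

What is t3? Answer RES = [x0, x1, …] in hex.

t0 = [0xff, 0xe6, 0x75, 0x19, 0x0a, 0x19, 0xee, 0xe6]
t1 = [0xff, 0x0a, 0xe6, 0xee, 0x75, 0x75, 0x19, 0xe6]
t2 = [0x0a, 0xff, 0xee, 0x0a, 0x75, 0xe6, 0xe6, 0xee]
t3 = [0xe6, 0xe6, 0xee, 0x0a, 0xff, 0xee, 0x0a, 0x75]

RES = [0xe6, 0xe6, 0xee, 0x0a, 0xff, 0xee, 0x0a, 0x75]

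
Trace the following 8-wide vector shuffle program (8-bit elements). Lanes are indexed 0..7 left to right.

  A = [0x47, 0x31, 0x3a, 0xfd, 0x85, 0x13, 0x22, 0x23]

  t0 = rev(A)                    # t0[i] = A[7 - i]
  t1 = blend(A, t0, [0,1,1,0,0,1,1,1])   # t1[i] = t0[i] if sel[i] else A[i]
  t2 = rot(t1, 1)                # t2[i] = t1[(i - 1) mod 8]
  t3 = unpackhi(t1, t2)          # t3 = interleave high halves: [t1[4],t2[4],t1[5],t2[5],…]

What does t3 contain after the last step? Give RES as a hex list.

→ t0 |23|22|13|85|fd|3a|31|47|
→ t1 |47|22|13|fd|85|3a|31|47|
→ t2 |47|47|22|13|fd|85|3a|31|
→ t3 |85|fd|3a|85|31|3a|47|31|

RES = [0x85, 0xfd, 0x3a, 0x85, 0x31, 0x3a, 0x47, 0x31]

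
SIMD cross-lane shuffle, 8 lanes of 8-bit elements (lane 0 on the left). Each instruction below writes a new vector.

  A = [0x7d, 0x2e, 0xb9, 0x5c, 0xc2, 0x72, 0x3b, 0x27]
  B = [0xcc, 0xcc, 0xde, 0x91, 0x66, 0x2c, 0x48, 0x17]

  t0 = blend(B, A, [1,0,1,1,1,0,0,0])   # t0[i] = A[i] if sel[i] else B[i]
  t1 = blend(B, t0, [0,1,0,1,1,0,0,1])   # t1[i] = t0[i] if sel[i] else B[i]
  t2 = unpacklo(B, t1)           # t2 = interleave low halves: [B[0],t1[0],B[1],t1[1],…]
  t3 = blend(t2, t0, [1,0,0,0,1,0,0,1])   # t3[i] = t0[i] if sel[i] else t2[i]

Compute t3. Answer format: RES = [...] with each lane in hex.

RES = [ 0x7d  0xcc  0xcc  0xcc  0xc2  0xde  0x91  0x17 ]

  t0: 7d cc b9 5c c2 2c 48 17
  t1: cc cc de 5c c2 2c 48 17
  t2: cc cc cc cc de de 91 5c
  t3: 7d cc cc cc c2 de 91 17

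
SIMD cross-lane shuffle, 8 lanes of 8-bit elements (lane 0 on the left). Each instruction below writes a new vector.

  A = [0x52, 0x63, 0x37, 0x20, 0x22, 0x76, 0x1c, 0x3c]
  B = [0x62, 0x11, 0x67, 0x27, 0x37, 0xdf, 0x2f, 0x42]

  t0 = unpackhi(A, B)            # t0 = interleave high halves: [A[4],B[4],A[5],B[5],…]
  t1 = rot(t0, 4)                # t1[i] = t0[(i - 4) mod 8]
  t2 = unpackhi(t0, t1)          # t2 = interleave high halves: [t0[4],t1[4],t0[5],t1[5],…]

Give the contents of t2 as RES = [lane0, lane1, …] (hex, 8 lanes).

  t0: 22 37 76 df 1c 2f 3c 42
  t1: 1c 2f 3c 42 22 37 76 df
  t2: 1c 22 2f 37 3c 76 42 df

RES = [ 0x1c  0x22  0x2f  0x37  0x3c  0x76  0x42  0xdf ]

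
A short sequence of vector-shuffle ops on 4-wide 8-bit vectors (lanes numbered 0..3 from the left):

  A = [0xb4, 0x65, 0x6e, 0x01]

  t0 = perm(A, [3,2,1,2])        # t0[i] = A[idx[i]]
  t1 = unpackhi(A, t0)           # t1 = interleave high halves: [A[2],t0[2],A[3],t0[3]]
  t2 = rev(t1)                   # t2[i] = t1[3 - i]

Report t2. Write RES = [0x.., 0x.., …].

RES = [ 0x6e  0x01  0x65  0x6e ]

→ t0 |01|6e|65|6e|
→ t1 |6e|65|01|6e|
→ t2 |6e|01|65|6e|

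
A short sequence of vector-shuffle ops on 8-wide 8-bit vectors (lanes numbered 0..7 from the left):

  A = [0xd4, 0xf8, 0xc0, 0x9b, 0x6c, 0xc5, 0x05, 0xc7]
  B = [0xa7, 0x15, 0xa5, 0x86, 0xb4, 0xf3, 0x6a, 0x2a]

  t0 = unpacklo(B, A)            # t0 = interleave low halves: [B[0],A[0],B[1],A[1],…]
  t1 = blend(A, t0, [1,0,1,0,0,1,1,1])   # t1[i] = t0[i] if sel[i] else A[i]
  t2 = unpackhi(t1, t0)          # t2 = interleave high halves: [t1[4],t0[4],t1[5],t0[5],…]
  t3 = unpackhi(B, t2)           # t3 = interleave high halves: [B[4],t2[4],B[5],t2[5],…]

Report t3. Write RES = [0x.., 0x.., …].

→ t0 |a7|d4|15|f8|a5|c0|86|9b|
→ t1 |a7|f8|15|9b|6c|c0|86|9b|
→ t2 |6c|a5|c0|c0|86|86|9b|9b|
→ t3 |b4|86|f3|86|6a|9b|2a|9b|

RES = [0xb4, 0x86, 0xf3, 0x86, 0x6a, 0x9b, 0x2a, 0x9b]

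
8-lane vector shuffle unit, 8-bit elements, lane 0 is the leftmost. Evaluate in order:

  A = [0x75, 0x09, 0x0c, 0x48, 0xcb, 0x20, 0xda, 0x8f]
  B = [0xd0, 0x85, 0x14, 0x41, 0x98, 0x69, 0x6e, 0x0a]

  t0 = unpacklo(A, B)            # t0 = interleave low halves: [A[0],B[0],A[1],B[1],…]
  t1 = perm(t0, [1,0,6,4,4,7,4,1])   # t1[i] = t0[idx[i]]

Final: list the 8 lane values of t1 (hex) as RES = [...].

→ t0 |75|d0|09|85|0c|14|48|41|
→ t1 |d0|75|48|0c|0c|41|0c|d0|

RES = [0xd0, 0x75, 0x48, 0x0c, 0x0c, 0x41, 0x0c, 0xd0]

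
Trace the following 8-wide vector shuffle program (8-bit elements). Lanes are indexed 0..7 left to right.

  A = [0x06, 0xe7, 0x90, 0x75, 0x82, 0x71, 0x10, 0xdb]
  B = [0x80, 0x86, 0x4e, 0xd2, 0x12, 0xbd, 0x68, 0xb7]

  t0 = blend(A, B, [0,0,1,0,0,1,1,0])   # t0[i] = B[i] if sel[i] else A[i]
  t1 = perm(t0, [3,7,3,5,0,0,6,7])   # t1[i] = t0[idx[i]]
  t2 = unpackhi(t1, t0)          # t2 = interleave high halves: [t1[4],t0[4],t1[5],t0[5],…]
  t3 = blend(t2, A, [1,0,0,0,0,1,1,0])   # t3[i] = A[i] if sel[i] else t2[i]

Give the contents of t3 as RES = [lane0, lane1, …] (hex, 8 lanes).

→ t0 |06|e7|4e|75|82|bd|68|db|
→ t1 |75|db|75|bd|06|06|68|db|
→ t2 |06|82|06|bd|68|68|db|db|
→ t3 |06|82|06|bd|68|71|10|db|

RES = [ 0x06  0x82  0x06  0xbd  0x68  0x71  0x10  0xdb ]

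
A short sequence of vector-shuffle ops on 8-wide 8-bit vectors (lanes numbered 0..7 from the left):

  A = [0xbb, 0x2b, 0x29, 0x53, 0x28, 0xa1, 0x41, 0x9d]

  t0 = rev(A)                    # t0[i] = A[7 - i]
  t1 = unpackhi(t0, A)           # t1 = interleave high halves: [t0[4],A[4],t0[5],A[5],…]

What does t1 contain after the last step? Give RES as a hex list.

RES = [ 0x53  0x28  0x29  0xa1  0x2b  0x41  0xbb  0x9d ]

  t0: 9d 41 a1 28 53 29 2b bb
  t1: 53 28 29 a1 2b 41 bb 9d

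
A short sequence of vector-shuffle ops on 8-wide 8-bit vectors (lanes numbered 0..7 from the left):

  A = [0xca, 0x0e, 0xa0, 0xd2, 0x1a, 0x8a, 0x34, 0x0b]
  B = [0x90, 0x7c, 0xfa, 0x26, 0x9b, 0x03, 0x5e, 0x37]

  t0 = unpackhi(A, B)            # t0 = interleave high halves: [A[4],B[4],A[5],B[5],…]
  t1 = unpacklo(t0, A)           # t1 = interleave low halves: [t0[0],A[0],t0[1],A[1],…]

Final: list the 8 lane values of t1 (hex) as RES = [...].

  t0: 1a 9b 8a 03 34 5e 0b 37
  t1: 1a ca 9b 0e 8a a0 03 d2

RES = [0x1a, 0xca, 0x9b, 0x0e, 0x8a, 0xa0, 0x03, 0xd2]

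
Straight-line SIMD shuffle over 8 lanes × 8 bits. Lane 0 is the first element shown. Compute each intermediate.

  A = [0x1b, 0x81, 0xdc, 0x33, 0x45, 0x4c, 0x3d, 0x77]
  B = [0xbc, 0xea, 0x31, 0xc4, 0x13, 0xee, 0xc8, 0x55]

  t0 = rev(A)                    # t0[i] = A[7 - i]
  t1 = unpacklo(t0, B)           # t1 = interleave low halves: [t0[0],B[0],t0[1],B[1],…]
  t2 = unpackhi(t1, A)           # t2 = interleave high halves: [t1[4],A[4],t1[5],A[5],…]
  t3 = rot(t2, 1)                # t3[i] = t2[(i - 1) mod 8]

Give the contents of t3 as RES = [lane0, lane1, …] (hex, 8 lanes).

RES = [ 0x77  0x4c  0x45  0x31  0x4c  0x45  0x3d  0xc4 ]

t0 = [0x77, 0x3d, 0x4c, 0x45, 0x33, 0xdc, 0x81, 0x1b]
t1 = [0x77, 0xbc, 0x3d, 0xea, 0x4c, 0x31, 0x45, 0xc4]
t2 = [0x4c, 0x45, 0x31, 0x4c, 0x45, 0x3d, 0xc4, 0x77]
t3 = [0x77, 0x4c, 0x45, 0x31, 0x4c, 0x45, 0x3d, 0xc4]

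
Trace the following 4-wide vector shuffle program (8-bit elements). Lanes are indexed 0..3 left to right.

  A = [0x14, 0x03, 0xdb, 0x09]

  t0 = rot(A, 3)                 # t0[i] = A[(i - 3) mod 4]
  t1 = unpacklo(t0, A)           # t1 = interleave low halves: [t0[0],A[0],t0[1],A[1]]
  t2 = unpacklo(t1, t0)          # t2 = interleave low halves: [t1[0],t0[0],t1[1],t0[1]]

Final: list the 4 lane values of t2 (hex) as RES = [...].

RES = [ 0x03  0x03  0x14  0xdb ]

t0 = [0x03, 0xdb, 0x09, 0x14]
t1 = [0x03, 0x14, 0xdb, 0x03]
t2 = [0x03, 0x03, 0x14, 0xdb]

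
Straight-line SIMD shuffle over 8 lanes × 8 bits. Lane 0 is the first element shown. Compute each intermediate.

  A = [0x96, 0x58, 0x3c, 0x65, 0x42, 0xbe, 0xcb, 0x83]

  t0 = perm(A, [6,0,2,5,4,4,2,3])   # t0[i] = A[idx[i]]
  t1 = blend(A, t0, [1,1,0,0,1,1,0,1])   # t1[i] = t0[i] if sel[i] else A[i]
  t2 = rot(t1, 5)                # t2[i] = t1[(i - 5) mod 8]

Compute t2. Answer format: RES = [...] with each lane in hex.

RES = [ 0x65  0x42  0x42  0xcb  0x65  0xcb  0x96  0x3c ]

→ t0 |cb|96|3c|be|42|42|3c|65|
→ t1 |cb|96|3c|65|42|42|cb|65|
→ t2 |65|42|42|cb|65|cb|96|3c|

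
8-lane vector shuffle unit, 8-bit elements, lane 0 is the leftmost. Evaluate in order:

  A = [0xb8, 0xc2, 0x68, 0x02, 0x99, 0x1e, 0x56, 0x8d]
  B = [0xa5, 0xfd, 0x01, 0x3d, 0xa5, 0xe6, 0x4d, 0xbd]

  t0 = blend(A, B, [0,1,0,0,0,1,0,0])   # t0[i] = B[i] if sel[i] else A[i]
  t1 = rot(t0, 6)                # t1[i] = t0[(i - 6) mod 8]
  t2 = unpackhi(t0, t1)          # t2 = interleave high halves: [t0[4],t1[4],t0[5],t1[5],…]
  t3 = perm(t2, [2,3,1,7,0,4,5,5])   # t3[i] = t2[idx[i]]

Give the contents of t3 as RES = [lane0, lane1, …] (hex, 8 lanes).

RES = [ 0xe6  0x8d  0x56  0xfd  0x99  0x56  0xb8  0xb8 ]

  t0: b8 fd 68 02 99 e6 56 8d
  t1: 68 02 99 e6 56 8d b8 fd
  t2: 99 56 e6 8d 56 b8 8d fd
  t3: e6 8d 56 fd 99 56 b8 b8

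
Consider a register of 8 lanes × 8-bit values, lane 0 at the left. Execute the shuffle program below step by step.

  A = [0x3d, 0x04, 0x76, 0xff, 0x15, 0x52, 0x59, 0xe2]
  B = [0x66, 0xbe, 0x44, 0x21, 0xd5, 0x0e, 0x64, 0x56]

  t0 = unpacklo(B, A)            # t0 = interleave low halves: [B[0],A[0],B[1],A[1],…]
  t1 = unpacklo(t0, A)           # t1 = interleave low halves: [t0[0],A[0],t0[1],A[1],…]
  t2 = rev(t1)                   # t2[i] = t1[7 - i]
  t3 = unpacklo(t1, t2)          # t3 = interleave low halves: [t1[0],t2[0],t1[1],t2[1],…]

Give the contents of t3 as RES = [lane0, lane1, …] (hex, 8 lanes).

→ t0 |66|3d|be|04|44|76|21|ff|
→ t1 |66|3d|3d|04|be|76|04|ff|
→ t2 |ff|04|76|be|04|3d|3d|66|
→ t3 |66|ff|3d|04|3d|76|04|be|

RES = [ 0x66  0xff  0x3d  0x04  0x3d  0x76  0x04  0xbe ]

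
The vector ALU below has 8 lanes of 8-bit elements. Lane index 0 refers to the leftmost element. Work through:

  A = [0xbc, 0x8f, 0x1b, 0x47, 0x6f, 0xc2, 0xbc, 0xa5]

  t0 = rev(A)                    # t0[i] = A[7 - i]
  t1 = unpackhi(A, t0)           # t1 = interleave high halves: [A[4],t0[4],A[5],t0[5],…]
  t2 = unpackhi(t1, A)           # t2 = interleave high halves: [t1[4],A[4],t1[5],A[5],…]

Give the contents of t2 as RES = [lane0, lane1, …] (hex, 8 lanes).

RES = [0xbc, 0x6f, 0x8f, 0xc2, 0xa5, 0xbc, 0xbc, 0xa5]

  t0: a5 bc c2 6f 47 1b 8f bc
  t1: 6f 47 c2 1b bc 8f a5 bc
  t2: bc 6f 8f c2 a5 bc bc a5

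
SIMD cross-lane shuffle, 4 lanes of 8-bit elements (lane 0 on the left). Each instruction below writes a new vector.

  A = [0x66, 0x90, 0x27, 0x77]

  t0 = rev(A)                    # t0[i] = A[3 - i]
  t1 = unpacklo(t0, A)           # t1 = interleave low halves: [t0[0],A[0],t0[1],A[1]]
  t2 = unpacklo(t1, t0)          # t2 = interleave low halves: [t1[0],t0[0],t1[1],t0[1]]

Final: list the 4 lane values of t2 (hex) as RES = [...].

RES = [ 0x77  0x77  0x66  0x27 ]

  t0: 77 27 90 66
  t1: 77 66 27 90
  t2: 77 77 66 27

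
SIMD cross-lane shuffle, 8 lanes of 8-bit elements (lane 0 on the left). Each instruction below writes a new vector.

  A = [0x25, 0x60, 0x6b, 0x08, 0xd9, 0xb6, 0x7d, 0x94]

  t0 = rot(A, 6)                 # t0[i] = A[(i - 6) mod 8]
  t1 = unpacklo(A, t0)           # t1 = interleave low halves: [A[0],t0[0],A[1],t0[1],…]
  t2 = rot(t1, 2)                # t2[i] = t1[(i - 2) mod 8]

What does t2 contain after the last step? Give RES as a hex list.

→ t0 |6b|08|d9|b6|7d|94|25|60|
→ t1 |25|6b|60|08|6b|d9|08|b6|
→ t2 |08|b6|25|6b|60|08|6b|d9|

RES = [ 0x08  0xb6  0x25  0x6b  0x60  0x08  0x6b  0xd9 ]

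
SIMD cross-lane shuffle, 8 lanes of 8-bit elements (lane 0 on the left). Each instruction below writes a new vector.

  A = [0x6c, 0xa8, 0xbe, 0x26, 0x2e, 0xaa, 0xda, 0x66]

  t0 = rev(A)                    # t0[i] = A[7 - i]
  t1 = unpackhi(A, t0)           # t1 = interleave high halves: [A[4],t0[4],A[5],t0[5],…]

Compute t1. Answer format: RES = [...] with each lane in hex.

  t0: 66 da aa 2e 26 be a8 6c
  t1: 2e 26 aa be da a8 66 6c

RES = [0x2e, 0x26, 0xaa, 0xbe, 0xda, 0xa8, 0x66, 0x6c]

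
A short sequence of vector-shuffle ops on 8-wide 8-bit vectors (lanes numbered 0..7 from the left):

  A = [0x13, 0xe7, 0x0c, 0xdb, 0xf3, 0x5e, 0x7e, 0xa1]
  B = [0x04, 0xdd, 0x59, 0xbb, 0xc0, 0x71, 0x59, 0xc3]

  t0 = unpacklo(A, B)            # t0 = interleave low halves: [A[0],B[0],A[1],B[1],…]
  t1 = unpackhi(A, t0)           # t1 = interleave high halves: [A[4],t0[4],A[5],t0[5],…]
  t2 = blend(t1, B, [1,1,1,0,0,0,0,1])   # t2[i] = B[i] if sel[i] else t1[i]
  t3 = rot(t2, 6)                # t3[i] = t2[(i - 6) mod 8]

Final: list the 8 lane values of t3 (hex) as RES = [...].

RES = [ 0x59  0x59  0x7e  0xdb  0xa1  0xc3  0x04  0xdd ]

t0 = [0x13, 0x04, 0xe7, 0xdd, 0x0c, 0x59, 0xdb, 0xbb]
t1 = [0xf3, 0x0c, 0x5e, 0x59, 0x7e, 0xdb, 0xa1, 0xbb]
t2 = [0x04, 0xdd, 0x59, 0x59, 0x7e, 0xdb, 0xa1, 0xc3]
t3 = [0x59, 0x59, 0x7e, 0xdb, 0xa1, 0xc3, 0x04, 0xdd]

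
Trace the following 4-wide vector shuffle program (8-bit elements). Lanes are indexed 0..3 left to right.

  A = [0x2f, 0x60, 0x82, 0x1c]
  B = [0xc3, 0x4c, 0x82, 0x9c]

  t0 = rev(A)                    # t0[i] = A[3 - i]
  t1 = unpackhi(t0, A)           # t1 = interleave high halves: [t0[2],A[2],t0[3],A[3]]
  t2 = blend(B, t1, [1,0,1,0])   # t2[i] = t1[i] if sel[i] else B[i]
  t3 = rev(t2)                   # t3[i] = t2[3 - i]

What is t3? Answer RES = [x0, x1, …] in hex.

RES = [ 0x9c  0x2f  0x4c  0x60 ]

→ t0 |1c|82|60|2f|
→ t1 |60|82|2f|1c|
→ t2 |60|4c|2f|9c|
→ t3 |9c|2f|4c|60|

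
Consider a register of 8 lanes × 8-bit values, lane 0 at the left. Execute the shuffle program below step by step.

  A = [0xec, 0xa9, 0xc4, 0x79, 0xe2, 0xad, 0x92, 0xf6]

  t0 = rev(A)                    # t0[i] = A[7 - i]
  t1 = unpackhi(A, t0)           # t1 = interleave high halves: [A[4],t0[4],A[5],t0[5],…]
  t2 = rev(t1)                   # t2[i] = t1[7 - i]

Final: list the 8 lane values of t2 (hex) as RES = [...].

RES = [ 0xec  0xf6  0xa9  0x92  0xc4  0xad  0x79  0xe2 ]

  t0: f6 92 ad e2 79 c4 a9 ec
  t1: e2 79 ad c4 92 a9 f6 ec
  t2: ec f6 a9 92 c4 ad 79 e2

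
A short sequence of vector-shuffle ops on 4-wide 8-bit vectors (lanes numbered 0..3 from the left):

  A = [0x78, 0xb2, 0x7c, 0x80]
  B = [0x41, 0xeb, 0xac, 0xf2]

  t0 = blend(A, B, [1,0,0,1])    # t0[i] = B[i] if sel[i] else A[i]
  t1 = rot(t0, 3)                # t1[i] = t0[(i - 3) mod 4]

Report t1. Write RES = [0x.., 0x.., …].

→ t0 |41|b2|7c|f2|
→ t1 |b2|7c|f2|41|

RES = [ 0xb2  0x7c  0xf2  0x41 ]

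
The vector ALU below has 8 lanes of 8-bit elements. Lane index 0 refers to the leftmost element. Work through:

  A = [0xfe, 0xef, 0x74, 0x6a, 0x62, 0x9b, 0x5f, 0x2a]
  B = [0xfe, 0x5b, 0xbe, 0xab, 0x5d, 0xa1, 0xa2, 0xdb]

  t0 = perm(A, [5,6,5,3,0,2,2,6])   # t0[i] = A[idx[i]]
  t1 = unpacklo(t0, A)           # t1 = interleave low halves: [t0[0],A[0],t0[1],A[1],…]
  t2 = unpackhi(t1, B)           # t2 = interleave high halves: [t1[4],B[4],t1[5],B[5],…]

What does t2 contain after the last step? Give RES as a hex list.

  t0: 9b 5f 9b 6a fe 74 74 5f
  t1: 9b fe 5f ef 9b 74 6a 6a
  t2: 9b 5d 74 a1 6a a2 6a db

RES = [ 0x9b  0x5d  0x74  0xa1  0x6a  0xa2  0x6a  0xdb ]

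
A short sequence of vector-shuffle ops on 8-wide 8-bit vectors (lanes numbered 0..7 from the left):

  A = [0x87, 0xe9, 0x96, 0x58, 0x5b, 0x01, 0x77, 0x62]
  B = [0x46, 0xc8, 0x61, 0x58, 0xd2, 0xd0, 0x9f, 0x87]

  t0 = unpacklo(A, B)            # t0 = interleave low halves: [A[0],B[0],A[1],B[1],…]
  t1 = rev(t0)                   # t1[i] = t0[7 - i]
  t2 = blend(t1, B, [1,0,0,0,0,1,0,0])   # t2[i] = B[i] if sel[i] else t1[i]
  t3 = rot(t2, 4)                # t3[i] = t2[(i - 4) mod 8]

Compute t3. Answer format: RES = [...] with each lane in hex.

RES = [ 0xc8  0xd0  0x46  0x87  0x46  0x58  0x61  0x96 ]

t0 = [0x87, 0x46, 0xe9, 0xc8, 0x96, 0x61, 0x58, 0x58]
t1 = [0x58, 0x58, 0x61, 0x96, 0xc8, 0xe9, 0x46, 0x87]
t2 = [0x46, 0x58, 0x61, 0x96, 0xc8, 0xd0, 0x46, 0x87]
t3 = [0xc8, 0xd0, 0x46, 0x87, 0x46, 0x58, 0x61, 0x96]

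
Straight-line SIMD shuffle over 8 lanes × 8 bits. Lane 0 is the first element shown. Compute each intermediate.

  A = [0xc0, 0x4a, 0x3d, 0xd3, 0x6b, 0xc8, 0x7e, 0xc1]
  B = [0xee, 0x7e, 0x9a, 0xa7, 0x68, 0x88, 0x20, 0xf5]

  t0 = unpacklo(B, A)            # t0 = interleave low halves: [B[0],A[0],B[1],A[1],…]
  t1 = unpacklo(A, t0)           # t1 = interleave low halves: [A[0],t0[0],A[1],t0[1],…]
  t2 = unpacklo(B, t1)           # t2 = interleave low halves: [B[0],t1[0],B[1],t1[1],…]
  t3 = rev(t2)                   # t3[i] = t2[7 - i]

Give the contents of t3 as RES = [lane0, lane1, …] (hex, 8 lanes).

RES = [ 0xc0  0xa7  0x4a  0x9a  0xee  0x7e  0xc0  0xee ]

  t0: ee c0 7e 4a 9a 3d a7 d3
  t1: c0 ee 4a c0 3d 7e d3 4a
  t2: ee c0 7e ee 9a 4a a7 c0
  t3: c0 a7 4a 9a ee 7e c0 ee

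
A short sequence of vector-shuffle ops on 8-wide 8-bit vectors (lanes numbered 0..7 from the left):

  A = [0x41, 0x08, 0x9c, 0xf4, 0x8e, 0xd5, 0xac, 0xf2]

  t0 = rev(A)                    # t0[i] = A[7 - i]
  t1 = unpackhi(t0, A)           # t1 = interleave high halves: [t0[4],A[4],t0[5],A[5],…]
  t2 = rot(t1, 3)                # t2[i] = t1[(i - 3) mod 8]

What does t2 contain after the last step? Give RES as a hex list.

RES = [ 0xac  0x41  0xf2  0xf4  0x8e  0x9c  0xd5  0x08 ]

→ t0 |f2|ac|d5|8e|f4|9c|08|41|
→ t1 |f4|8e|9c|d5|08|ac|41|f2|
→ t2 |ac|41|f2|f4|8e|9c|d5|08|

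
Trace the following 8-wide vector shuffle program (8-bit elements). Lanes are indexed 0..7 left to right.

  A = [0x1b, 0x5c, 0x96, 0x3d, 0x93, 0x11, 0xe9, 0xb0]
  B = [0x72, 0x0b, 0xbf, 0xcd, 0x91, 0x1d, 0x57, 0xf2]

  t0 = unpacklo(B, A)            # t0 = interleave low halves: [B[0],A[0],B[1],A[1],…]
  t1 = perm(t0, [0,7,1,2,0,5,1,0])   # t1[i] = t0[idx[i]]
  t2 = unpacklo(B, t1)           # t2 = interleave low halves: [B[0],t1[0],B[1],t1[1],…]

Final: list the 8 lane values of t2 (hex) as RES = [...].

→ t0 |72|1b|0b|5c|bf|96|cd|3d|
→ t1 |72|3d|1b|0b|72|96|1b|72|
→ t2 |72|72|0b|3d|bf|1b|cd|0b|

RES = [0x72, 0x72, 0x0b, 0x3d, 0xbf, 0x1b, 0xcd, 0x0b]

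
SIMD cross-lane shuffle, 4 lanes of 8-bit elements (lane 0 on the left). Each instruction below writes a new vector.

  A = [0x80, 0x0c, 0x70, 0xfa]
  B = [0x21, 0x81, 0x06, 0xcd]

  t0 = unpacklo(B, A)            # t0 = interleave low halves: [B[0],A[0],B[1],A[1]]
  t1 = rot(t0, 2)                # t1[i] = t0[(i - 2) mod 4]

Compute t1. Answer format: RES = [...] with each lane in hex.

t0 = [0x21, 0x80, 0x81, 0x0c]
t1 = [0x81, 0x0c, 0x21, 0x80]

RES = [ 0x81  0x0c  0x21  0x80 ]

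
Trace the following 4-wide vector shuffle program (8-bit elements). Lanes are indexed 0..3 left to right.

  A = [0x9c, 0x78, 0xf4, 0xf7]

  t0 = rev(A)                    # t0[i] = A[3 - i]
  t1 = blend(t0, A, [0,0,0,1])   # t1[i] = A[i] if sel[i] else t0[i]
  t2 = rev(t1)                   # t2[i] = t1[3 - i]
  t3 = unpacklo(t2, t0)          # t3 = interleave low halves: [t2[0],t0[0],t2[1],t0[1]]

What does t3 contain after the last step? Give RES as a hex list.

RES = [ 0xf7  0xf7  0x78  0xf4 ]

t0 = [0xf7, 0xf4, 0x78, 0x9c]
t1 = [0xf7, 0xf4, 0x78, 0xf7]
t2 = [0xf7, 0x78, 0xf4, 0xf7]
t3 = [0xf7, 0xf7, 0x78, 0xf4]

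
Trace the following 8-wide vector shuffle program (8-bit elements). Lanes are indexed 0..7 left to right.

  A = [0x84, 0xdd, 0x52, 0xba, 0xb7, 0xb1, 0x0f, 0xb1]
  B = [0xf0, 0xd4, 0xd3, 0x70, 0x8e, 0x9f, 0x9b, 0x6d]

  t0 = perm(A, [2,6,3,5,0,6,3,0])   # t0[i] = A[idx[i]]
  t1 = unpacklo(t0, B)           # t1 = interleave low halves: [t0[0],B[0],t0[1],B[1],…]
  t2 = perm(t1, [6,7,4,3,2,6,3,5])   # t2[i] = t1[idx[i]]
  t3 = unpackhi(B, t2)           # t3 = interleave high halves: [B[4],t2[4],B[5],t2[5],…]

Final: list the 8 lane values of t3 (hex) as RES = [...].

RES = [0x8e, 0x0f, 0x9f, 0xb1, 0x9b, 0xd4, 0x6d, 0xd3]

→ t0 |52|0f|ba|b1|84|0f|ba|84|
→ t1 |52|f0|0f|d4|ba|d3|b1|70|
→ t2 |b1|70|ba|d4|0f|b1|d4|d3|
→ t3 |8e|0f|9f|b1|9b|d4|6d|d3|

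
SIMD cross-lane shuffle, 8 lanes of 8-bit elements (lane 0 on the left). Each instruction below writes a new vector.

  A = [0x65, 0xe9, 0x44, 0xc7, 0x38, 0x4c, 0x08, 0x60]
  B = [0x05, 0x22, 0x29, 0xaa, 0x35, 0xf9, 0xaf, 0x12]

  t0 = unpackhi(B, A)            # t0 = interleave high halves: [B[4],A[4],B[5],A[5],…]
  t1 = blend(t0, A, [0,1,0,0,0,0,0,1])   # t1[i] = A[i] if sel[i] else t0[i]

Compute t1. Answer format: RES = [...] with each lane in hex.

→ t0 |35|38|f9|4c|af|08|12|60|
→ t1 |35|e9|f9|4c|af|08|12|60|

RES = [0x35, 0xe9, 0xf9, 0x4c, 0xaf, 0x08, 0x12, 0x60]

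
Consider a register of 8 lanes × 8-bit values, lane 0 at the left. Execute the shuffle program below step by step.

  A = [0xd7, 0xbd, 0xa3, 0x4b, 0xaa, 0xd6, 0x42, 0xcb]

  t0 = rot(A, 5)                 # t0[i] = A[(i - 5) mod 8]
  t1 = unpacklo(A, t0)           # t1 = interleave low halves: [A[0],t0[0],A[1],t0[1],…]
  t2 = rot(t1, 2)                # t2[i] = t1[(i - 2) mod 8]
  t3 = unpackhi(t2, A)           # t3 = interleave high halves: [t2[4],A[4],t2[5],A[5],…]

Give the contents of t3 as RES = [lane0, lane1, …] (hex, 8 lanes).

→ t0 |4b|aa|d6|42|cb|d7|bd|a3|
→ t1 |d7|4b|bd|aa|a3|d6|4b|42|
→ t2 |4b|42|d7|4b|bd|aa|a3|d6|
→ t3 |bd|aa|aa|d6|a3|42|d6|cb|

RES = [0xbd, 0xaa, 0xaa, 0xd6, 0xa3, 0x42, 0xd6, 0xcb]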